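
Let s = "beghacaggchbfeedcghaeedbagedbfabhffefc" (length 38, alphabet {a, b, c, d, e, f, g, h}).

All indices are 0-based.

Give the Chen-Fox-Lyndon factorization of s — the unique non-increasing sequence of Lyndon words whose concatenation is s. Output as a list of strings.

["begh", "acaggchbfeedcghaeedbagedbf", "abhffefc"]

emit factor 1: 'begh' (i=0, period=4)
emit factor 2: 'acaggchbfeedcghaeedbagedbf' (i=4, period=26)
emit factor 3: 'abhffefc' (i=30, period=8)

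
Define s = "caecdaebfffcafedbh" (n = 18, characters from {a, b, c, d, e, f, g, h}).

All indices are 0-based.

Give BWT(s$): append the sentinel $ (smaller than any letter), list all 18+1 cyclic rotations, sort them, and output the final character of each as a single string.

hdcced$feceaaffafbb

rank  rotation             last
    0  $caecdaebfffcafedbh  h
    1  aebfffcafedbh$caecd  d
    2  aecdaebfffcafedbh$c  c
    3  afedbh$caecdaebfffc  c
    4  bfffcafedbh$caecdae  e
    5  bh$caecdaebfffcafed  d
    6  caecdaebfffcafedbh$  $
    7  cafedbh$caecdaebfff  f
    8  cdaebfffcafedbh$cae  e
    9  daebfffcafedbh$caec  c
   10  dbh$caecdaebfffcafe  e
   11  ebfffcafedbh$caecda  a
   12  ecdaebfffcafedbh$ca  a
   13  edbh$caecdaebfffcaf  f
   14  fcafedbh$caecdaebff  f
   15  fedbh$caecdaebfffca  a
   16  ffcafedbh$caecdaebf  f
   17  fffcafedbh$caecdaeb  b
   18  h$caecdaebfffcafedb  b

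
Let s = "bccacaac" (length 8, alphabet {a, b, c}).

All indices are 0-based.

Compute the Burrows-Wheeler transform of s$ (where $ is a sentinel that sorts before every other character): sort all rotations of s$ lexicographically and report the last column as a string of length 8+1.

rank  rotation   last
    0  $bccacaac  c
    1  aac$bccac  c
    2  ac$bccaca  a
    3  acaac$bcc  c
    4  bccacaac$  $
    5  c$bccacaa  a
    6  caac$bcca  a
    7  cacaac$bc  c
    8  ccacaac$b  b

ccac$aacb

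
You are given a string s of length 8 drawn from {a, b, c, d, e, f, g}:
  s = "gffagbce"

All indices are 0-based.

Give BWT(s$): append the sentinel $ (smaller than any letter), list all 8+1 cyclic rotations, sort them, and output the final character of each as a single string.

efgbcfga$

rank  rotation   last
    0  $gffagbce  e
    1  agbce$gff  f
    2  bce$gffag  g
    3  ce$gffagb  b
    4  e$gffagbc  c
    5  fagbce$gf  f
    6  ffagbce$g  g
    7  gbce$gffa  a
    8  gffagbce$  $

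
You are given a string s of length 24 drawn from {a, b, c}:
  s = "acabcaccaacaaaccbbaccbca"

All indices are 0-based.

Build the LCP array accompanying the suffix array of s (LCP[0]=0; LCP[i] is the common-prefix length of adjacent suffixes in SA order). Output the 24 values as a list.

[0, 1, 2, 3, 1, 1, 3, 2, 3, 4, 0, 1, 1, 3, 0, 2, 3, 2, 2, 1, 2, 1, 2, 3]

rank | idx | suffix
   0 |  23 | a
   1 |  11 | aaaccbbaccbca
   2 |   8 | aacaaaccbbaccbca
   3 |  12 | aaccbbaccbca
   4 |   2 | abcaccaacaaaccbbaccbca
   5 |   9 | acaaaccbbaccbca
   6 |   0 | acabcaccaacaaaccbbaccbca
   7 |   5 | accaacaaaccbbaccbca
   8 |  13 | accbbaccbca
   9 |  18 | accbca
  10 |  17 | baccbca
  11 |  16 | bbaccbca
  12 |  21 | bca
  13 |   3 | bcaccaacaaaccbbaccbca
  14 |  22 | ca
  15 |  10 | caaaccbbaccbca
  16 |   7 | caacaaaccbbaccbca
  17 |   1 | cabcaccaacaaaccbbaccbca
  18 |   4 | caccaacaaaccbbaccbca
  19 |  15 | cbbaccbca
  20 |  20 | cbca
  21 |   6 | ccaacaaaccbbaccbca
  22 |  14 | ccbbaccbca
  23 |  19 | ccbca

SA = [23, 11, 8, 12, 2, 9, 0, 5, 13, 18, 17, 16, 21, 3, 22, 10, 7, 1, 4, 15, 20, 6, 14, 19]
rank  pair      lcp
   1  s[23:],s[11:]  1  'a'
   2  s[11:],s[8:]  2  'aa'
   3  s[8:],s[12:]  3  'aac'
   4  s[12:],s[2:]  1  'a'
   5  s[2:],s[9:]  1  'a'
   6  s[9:],s[0:]  3  'aca'
   7  s[0:],s[5:]  2  'ac'
   8  s[5:],s[13:]  3  'acc'
   9  s[13:],s[18:]  4  'accb'
  10  s[18:],s[17:]  0  ''
  11  s[17:],s[16:]  1  'b'
  12  s[16:],s[21:]  1  'b'
  13  s[21:],s[3:]  3  'bca'
  14  s[3:],s[22:]  0  ''
  15  s[22:],s[10:]  2  'ca'
  16  s[10:],s[7:]  3  'caa'
  17  s[7:],s[1:]  2  'ca'
  18  s[1:],s[4:]  2  'ca'
  19  s[4:],s[15:]  1  'c'
  20  s[15:],s[20:]  2  'cb'
  21  s[20:],s[6:]  1  'c'
  22  s[6:],s[14:]  2  'cc'
  23  s[14:],s[19:]  3  'ccb'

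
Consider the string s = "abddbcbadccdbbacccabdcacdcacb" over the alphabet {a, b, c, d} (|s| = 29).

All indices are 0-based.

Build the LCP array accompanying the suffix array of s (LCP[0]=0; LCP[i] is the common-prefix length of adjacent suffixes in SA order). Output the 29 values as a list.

rank | idx | suffix
   0 |  18 | abdcacdcacb
   1 |   0 | abddbcbadccdbbacccabdcacdcacb
   2 |  26 | acb
   3 |  14 | acccabdcacdcacb
   4 |  22 | acdcacb
   5 |   7 | adccdbbacccabdcacdcacb
   6 |  28 | b
   7 |  13 | bacccabdcacdcacb
   8 |   6 | badccdbbacccabdcacdcacb
   9 |  12 | bbacccabdcacdcacb
  10 |   4 | bcbadccdbbacccabdcacdcacb
  11 |  19 | bdcacdcacb
  12 |   1 | bddbcbadccdbbacccabdcacdcacb
  13 |  17 | cabdcacdcacb
  14 |  25 | cacb
  15 |  21 | cacdcacb
  16 |  27 | cb
  17 |   5 | cbadccdbbacccabdcacdcacb
  18 |  16 | ccabdcacdcacb
  19 |  15 | cccabdcacdcacb
  20 |   9 | ccdbbacccabdcacdcacb
  21 |  10 | cdbbacccabdcacdcacb
  22 |  23 | cdcacb
  23 |  11 | dbbacccabdcacdcacb
  24 |   3 | dbcbadccdbbacccabdcacdcacb
  25 |  24 | dcacb
  26 |  20 | dcacdcacb
  27 |   8 | dccdbbacccabdcacdcacb
  28 |   2 | ddbcbadccdbbacccabdcacdcacb

SA = [18, 0, 26, 14, 22, 7, 28, 13, 6, 12, 4, 19, 1, 17, 25, 21, 27, 5, 16, 15, 9, 10, 23, 11, 3, 24, 20, 8, 2]
rank  pair      lcp
   1  s[18:],s[0:]  3  'abd'
   2  s[0:],s[26:]  1  'a'
   3  s[26:],s[14:]  2  'ac'
   4  s[14:],s[22:]  2  'ac'
   5  s[22:],s[7:]  1  'a'
   6  s[7:],s[28:]  0  ''
   7  s[28:],s[13:]  1  'b'
   8  s[13:],s[6:]  2  'ba'
   9  s[6:],s[12:]  1  'b'
  10  s[12:],s[4:]  1  'b'
  11  s[4:],s[19:]  1  'b'
  12  s[19:],s[1:]  2  'bd'
  13  s[1:],s[17:]  0  ''
  14  s[17:],s[25:]  2  'ca'
  15  s[25:],s[21:]  3  'cac'
  16  s[21:],s[27:]  1  'c'
  17  s[27:],s[5:]  2  'cb'
  18  s[5:],s[16:]  1  'c'
  19  s[16:],s[15:]  2  'cc'
  20  s[15:],s[9:]  2  'cc'
  21  s[9:],s[10:]  1  'c'
  22  s[10:],s[23:]  2  'cd'
  23  s[23:],s[11:]  0  ''
  24  s[11:],s[3:]  2  'db'
  25  s[3:],s[24:]  1  'd'
  26  s[24:],s[20:]  4  'dcac'
  27  s[20:],s[8:]  2  'dc'
  28  s[8:],s[2:]  1  'd'

[0, 3, 1, 2, 2, 1, 0, 1, 2, 1, 1, 1, 2, 0, 2, 3, 1, 2, 1, 2, 2, 1, 2, 0, 2, 1, 4, 2, 1]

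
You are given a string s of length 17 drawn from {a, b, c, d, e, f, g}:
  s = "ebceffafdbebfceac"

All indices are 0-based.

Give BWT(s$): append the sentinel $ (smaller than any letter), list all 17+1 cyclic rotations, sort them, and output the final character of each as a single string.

rank  rotation            last
    0  $ebceffafdbebfceac  c
    1  ac$ebceffafdbebfce  e
    2  afdbebfceac$ebceff  f
    3  bceffafdbebfceac$e  e
    4  bebfceac$ebceffafd  d
    5  bfceac$ebceffafdbe  e
    6  c$ebceffafdbebfcea  a
    7  ceac$ebceffafdbebf  f
    8  ceffafdbebfceac$eb  b
    9  dbebfceac$ebceffaf  f
   10  eac$ebceffafdbebfc  c
   11  ebceffafdbebfceac$  $
   12  ebfceac$ebceffafdb  b
   13  effafdbebfceac$ebc  c
   14  fafdbebfceac$ebcef  f
   15  fceac$ebceffafdbeb  b
   16  fdbebfceac$ebceffa  a
   17  ffafdbebfceac$ebce  e

cefedeafbfc$bcfbae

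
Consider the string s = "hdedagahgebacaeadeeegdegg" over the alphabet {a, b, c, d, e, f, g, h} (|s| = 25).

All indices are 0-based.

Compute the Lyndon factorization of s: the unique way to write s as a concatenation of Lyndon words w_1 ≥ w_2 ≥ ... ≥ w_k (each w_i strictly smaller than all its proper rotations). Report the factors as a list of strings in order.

["h", "de", "d", "agahgeb", "acaeadeeegdegg"]

emit factor 1: 'h' (i=0, period=1)
emit factor 2: 'de' (i=1, period=2)
emit factor 3: 'd' (i=3, period=1)
emit factor 4: 'agahgeb' (i=4, period=7)
emit factor 5: 'acaeadeeegdegg' (i=11, period=14)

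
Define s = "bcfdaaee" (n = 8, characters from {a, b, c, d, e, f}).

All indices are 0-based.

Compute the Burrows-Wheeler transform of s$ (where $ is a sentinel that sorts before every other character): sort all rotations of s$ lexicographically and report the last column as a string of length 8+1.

rank  rotation   last
    0  $bcfdaaee  e
    1  aaee$bcfd  d
    2  aee$bcfda  a
    3  bcfdaaee$  $
    4  cfdaaee$b  b
    5  daaee$bcf  f
    6  e$bcfdaae  e
    7  ee$bcfdaa  a
    8  fdaaee$bc  c

eda$bfeac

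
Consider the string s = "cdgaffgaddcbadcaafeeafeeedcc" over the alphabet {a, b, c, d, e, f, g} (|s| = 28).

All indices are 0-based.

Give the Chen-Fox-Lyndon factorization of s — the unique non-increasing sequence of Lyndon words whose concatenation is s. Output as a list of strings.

emit factor 1: 'cdg' (i=0, period=3)
emit factor 2: 'affg' (i=3, period=4)
emit factor 3: 'addcb' (i=7, period=5)
emit factor 4: 'adc' (i=12, period=3)
emit factor 5: 'aafeeafeeedcc' (i=15, period=13)

["cdg", "affg", "addcb", "adc", "aafeeafeeedcc"]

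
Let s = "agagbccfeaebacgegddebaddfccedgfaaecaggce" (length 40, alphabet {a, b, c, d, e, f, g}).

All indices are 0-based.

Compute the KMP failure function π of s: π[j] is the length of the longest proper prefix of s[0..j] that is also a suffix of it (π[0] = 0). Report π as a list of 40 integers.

[0, 0, 1, 2, 0, 0, 0, 0, 0, 1, 0, 0, 1, 0, 0, 0, 0, 0, 0, 0, 0, 1, 0, 0, 0, 0, 0, 0, 0, 0, 0, 1, 1, 0, 0, 1, 2, 0, 0, 0]

π[0] = 0
j=1 s[j]='g': π[1]=0 (border '')
j=2 s[j]='a': π[2]=1 (border 'a')
j=3 s[j]='g': π[3]=2 (border 'ag')
j=4 s[j]='b': k: 2→0; π[4]=0 (border '')
j=5 s[j]='c': π[5]=0 (border '')
j=6 s[j]='c': π[6]=0 (border '')
j=7 s[j]='f': π[7]=0 (border '')
j=8 s[j]='e': π[8]=0 (border '')
j=9 s[j]='a': π[9]=1 (border 'a')
j=10 s[j]='e': k: 1→0; π[10]=0 (border '')
j=11 s[j]='b': π[11]=0 (border '')
j=12 s[j]='a': π[12]=1 (border 'a')
j=13 s[j]='c': k: 1→0; π[13]=0 (border '')
j=14 s[j]='g': π[14]=0 (border '')
j=15 s[j]='e': π[15]=0 (border '')
j=16 s[j]='g': π[16]=0 (border '')
j=17 s[j]='d': π[17]=0 (border '')
j=18 s[j]='d': π[18]=0 (border '')
j=19 s[j]='e': π[19]=0 (border '')
j=20 s[j]='b': π[20]=0 (border '')
j=21 s[j]='a': π[21]=1 (border 'a')
j=22 s[j]='d': k: 1→0; π[22]=0 (border '')
j=23 s[j]='d': π[23]=0 (border '')
j=24 s[j]='f': π[24]=0 (border '')
j=25 s[j]='c': π[25]=0 (border '')
j=26 s[j]='c': π[26]=0 (border '')
j=27 s[j]='e': π[27]=0 (border '')
j=28 s[j]='d': π[28]=0 (border '')
j=29 s[j]='g': π[29]=0 (border '')
j=30 s[j]='f': π[30]=0 (border '')
j=31 s[j]='a': π[31]=1 (border 'a')
j=32 s[j]='a': k: 1→0; π[32]=1 (border 'a')
j=33 s[j]='e': k: 1→0; π[33]=0 (border '')
j=34 s[j]='c': π[34]=0 (border '')
j=35 s[j]='a': π[35]=1 (border 'a')
j=36 s[j]='g': π[36]=2 (border 'ag')
j=37 s[j]='g': k: 2→0; π[37]=0 (border '')
j=38 s[j]='c': π[38]=0 (border '')
j=39 s[j]='e': π[39]=0 (border '')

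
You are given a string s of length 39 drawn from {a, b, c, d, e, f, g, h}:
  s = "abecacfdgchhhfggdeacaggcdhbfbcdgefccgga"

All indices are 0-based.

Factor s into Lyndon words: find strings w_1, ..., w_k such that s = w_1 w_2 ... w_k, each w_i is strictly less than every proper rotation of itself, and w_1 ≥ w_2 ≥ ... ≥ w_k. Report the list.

emit factor 1: 'abecacfdgchhhfggdeacaggcdhbfbcdgefccgg' (i=0, period=38)
emit factor 2: 'a' (i=38, period=1)

["abecacfdgchhhfggdeacaggcdhbfbcdgefccgg", "a"]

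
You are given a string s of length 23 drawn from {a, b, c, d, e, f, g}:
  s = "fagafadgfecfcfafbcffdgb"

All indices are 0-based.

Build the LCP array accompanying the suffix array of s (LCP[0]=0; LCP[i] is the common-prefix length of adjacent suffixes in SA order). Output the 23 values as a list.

[0, 1, 2, 1, 0, 1, 0, 2, 2, 0, 2, 0, 0, 2, 2, 1, 1, 1, 1, 1, 0, 1, 1]

rank | idx | suffix
   0 |   5 | adgfecfcfafbcffdgb
   1 |   3 | afadgfecfcfafbcffdgb
   2 |  14 | afbcffdgb
   3 |   1 | agafadgfecfcfafbcffdgb
   4 |  22 | b
   5 |  16 | bcffdgb
   6 |  12 | cfafbcffdgb
   7 |  10 | cfcfafbcffdgb
   8 |  17 | cffdgb
   9 |  20 | dgb
  10 |   6 | dgfecfcfafbcffdgb
  11 |   9 | ecfcfafbcffdgb
  12 |   4 | fadgfecfcfafbcffdgb
  13 |  13 | fafbcffdgb
  14 |   0 | fagafadgfecfcfafbcffdgb
  15 |  15 | fbcffdgb
  16 |  11 | fcfafbcffdgb
  17 |  19 | fdgb
  18 |   8 | fecfcfafbcffdgb
  19 |  18 | ffdgb
  20 |   2 | gafadgfecfcfafbcffdgb
  21 |  21 | gb
  22 |   7 | gfecfcfafbcffdgb

SA = [5, 3, 14, 1, 22, 16, 12, 10, 17, 20, 6, 9, 4, 13, 0, 15, 11, 19, 8, 18, 2, 21, 7]
rank  pair      lcp
   1  s[5:],s[3:]  1  'a'
   2  s[3:],s[14:]  2  'af'
   3  s[14:],s[1:]  1  'a'
   4  s[1:],s[22:]  0  ''
   5  s[22:],s[16:]  1  'b'
   6  s[16:],s[12:]  0  ''
   7  s[12:],s[10:]  2  'cf'
   8  s[10:],s[17:]  2  'cf'
   9  s[17:],s[20:]  0  ''
  10  s[20:],s[6:]  2  'dg'
  11  s[6:],s[9:]  0  ''
  12  s[9:],s[4:]  0  ''
  13  s[4:],s[13:]  2  'fa'
  14  s[13:],s[0:]  2  'fa'
  15  s[0:],s[15:]  1  'f'
  16  s[15:],s[11:]  1  'f'
  17  s[11:],s[19:]  1  'f'
  18  s[19:],s[8:]  1  'f'
  19  s[8:],s[18:]  1  'f'
  20  s[18:],s[2:]  0  ''
  21  s[2:],s[21:]  1  'g'
  22  s[21:],s[7:]  1  'g'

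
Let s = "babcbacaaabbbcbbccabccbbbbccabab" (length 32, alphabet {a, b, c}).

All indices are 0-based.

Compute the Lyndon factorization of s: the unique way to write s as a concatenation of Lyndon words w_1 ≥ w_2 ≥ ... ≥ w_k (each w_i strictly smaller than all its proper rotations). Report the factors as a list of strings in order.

emit factor 1: 'b' (i=0, period=1)
emit factor 2: 'abcbac' (i=1, period=6)
emit factor 3: 'aaabbbcbbccabccbbbbccabab' (i=7, period=25)

["b", "abcbac", "aaabbbcbbccabccbbbbccabab"]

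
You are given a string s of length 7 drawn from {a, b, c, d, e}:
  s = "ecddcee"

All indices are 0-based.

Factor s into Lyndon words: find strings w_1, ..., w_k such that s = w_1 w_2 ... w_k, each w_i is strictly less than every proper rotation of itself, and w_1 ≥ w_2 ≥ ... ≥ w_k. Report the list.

emit factor 1: 'e' (i=0, period=1)
emit factor 2: 'cddcee' (i=1, period=6)

["e", "cddcee"]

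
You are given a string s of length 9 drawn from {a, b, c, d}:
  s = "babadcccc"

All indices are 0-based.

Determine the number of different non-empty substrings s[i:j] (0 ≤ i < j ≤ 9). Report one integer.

sorted suffixes:
  #0 SA[0]=1  'abadcccc'
  #1 SA[1]=3  'adcccc'
  #2 SA[2]=0  'babadcccc'
  #3 SA[3]=2  'badcccc'
  #4 SA[4]=8  'c'
  #5 SA[5]=7  'cc'
  #6 SA[6]=6  'ccc'
  #7 SA[7]=5  'cccc'
  #8 SA[8]=4  'dcccc'

SA = [1, 3, 0, 2, 8, 7, 6, 5, 4]
[i] adj suffixes → lcp
  [1] 1/3 → 1 ('a')
  [2] 3/0 → 0 ('')
  [3] 0/2 → 2 ('ba')
  [4] 2/8 → 0 ('')
  [5] 8/7 → 1 ('c')
  [6] 7/6 → 2 ('cc')
  [7] 6/5 → 3 ('ccc')
  [8] 5/4 → 0 ('')

n(n+1)/2 = 9·10/2 = 45
Σ LCP = 0 + 1 + 0 + 2 + 0 + 1 + 2 + 3 + 0 = 9
distinct = 45 − 9 = 36

36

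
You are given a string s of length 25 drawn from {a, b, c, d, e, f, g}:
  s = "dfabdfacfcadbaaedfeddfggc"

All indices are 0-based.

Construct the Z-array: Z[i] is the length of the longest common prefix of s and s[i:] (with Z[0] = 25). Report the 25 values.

[25, 0, 0, 0, 3, 0, 0, 0, 0, 0, 0, 1, 0, 0, 0, 0, 2, 0, 0, 1, 2, 0, 0, 0, 0]

Z[0]=25
i=1: outside box; Z[1]=0
i=2: outside box; Z[2]=0
i=3: outside box; Z[3]=0
i=4: outside box; Z[4]=3 grow→box=[4,7)
i=5: min(r-i=2, Z[1]=0)=0; Z[5]=0
i=6: min(r-i=1, Z[2]=0)=0; Z[6]=0
i=7: outside box; Z[7]=0
i=8: outside box; Z[8]=0
i=9: outside box; Z[9]=0
i=10: outside box; Z[10]=0
i=11: outside box; Z[11]=1 grow→box=[11,12)
i=12: outside box; Z[12]=0
i=13: outside box; Z[13]=0
i=14: outside box; Z[14]=0
i=15: outside box; Z[15]=0
i=16: outside box; Z[16]=2 grow→box=[16,18)
i=17: min(r-i=1, Z[1]=0)=0; Z[17]=0
i=18: outside box; Z[18]=0
i=19: outside box; Z[19]=1 grow→box=[19,20)
i=20: outside box; Z[20]=2 grow→box=[20,22)
i=21: min(r-i=1, Z[1]=0)=0; Z[21]=0
i=22: outside box; Z[22]=0
i=23: outside box; Z[23]=0
i=24: outside box; Z[24]=0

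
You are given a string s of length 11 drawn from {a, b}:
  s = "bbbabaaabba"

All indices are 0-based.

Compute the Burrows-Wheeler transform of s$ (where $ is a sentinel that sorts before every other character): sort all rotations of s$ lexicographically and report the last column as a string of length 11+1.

abbabababab$

rank  rotation      last
    0  $bbbabaaabba  a
    1  a$bbbabaaabb  b
    2  aaabba$bbbab  b
    3  aabba$bbbaba  a
    4  abaaabba$bbb  b
    5  abba$bbbabaa  a
    6  ba$bbbabaaab  b
    7  baaabba$bbba  a
    8  babaaabba$bb  b
    9  bba$bbbabaaa  a
   10  bbabaaabba$b  b
   11  bbbabaaabba$  $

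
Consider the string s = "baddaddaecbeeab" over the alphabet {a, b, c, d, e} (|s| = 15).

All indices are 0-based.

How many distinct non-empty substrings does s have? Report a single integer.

rank | idx | suffix
   0 |  13 | ab
   1 |   1 | addaddaecbeeab
   2 |   4 | addaecbeeab
   3 |   7 | aecbeeab
   4 |  14 | b
   5 |   0 | baddaddaecbeeab
   6 |  10 | beeab
   7 |   9 | cbeeab
   8 |   3 | daddaecbeeab
   9 |   6 | daecbeeab
  10 |   2 | ddaddaecbeeab
  11 |   5 | ddaecbeeab
  12 |  12 | eab
  13 |   8 | ecbeeab
  14 |  11 | eeab

SA = [13, 1, 4, 7, 14, 0, 10, 9, 3, 6, 2, 5, 12, 8, 11]
rank  pair      lcp
   1  s[13:],s[1:]  1  'a'
   2  s[1:],s[4:]  4  'adda'
   3  s[4:],s[7:]  1  'a'
   4  s[7:],s[14:]  0  ''
   5  s[14:],s[0:]  1  'b'
   6  s[0:],s[10:]  1  'b'
   7  s[10:],s[9:]  0  ''
   8  s[9:],s[3:]  0  ''
   9  s[3:],s[6:]  2  'da'
  10  s[6:],s[2:]  1  'd'
  11  s[2:],s[5:]  3  'dda'
  12  s[5:],s[12:]  0  ''
  13  s[12:],s[8:]  1  'e'
  14  s[8:],s[11:]  1  'e'

n(n+1)/2 = 15·16/2 = 120
Σ LCP = 0 + 1 + 4 + 1 + 0 + 1 + 1 + 0 + 0 + 2 + 1 + 3 + 0 + 1 + 1 = 16
distinct = 120 − 16 = 104

104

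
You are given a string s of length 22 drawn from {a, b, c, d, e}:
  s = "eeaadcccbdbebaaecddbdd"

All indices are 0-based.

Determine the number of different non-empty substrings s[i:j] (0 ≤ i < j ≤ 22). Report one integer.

231

rank→(start, suffix):
  0 → (2, 'aadcccbdbebaaecddbdd')
  1 → (13, 'aaecddbdd')
  2 → (3, 'adcccbdbebaaecddbdd')
  3 → (14, 'aecddbdd')
  4 → (12, 'baaecddbdd')
  5 → (8, 'bdbebaaecddbdd')
  6 → (19, 'bdd')
  7 → (10, 'bebaaecddbdd')
  8 → (7, 'cbdbebaaecddbdd')
  9 → (6, 'ccbdbebaaecddbdd')
  10 → (5, 'cccbdbebaaecddbdd')
  11 → (16, 'cddbdd')
  12 → (21, 'd')
  13 → (18, 'dbdd')
  14 → (9, 'dbebaaecddbdd')
  15 → (4, 'dcccbdbebaaecddbdd')
  16 → (20, 'dd')
  17 → (17, 'ddbdd')
  18 → (1, 'eaadcccbdbebaaecddbdd')
  19 → (11, 'ebaaecddbdd')
  20 → (15, 'ecddbdd')
  21 → (0, 'eeaadcccbdbebaaecddbdd')

SA = [2, 13, 3, 14, 12, 8, 19, 10, 7, 6, 5, 16, 21, 18, 9, 4, 20, 17, 1, 11, 15, 0]
i: (SA[i-1],SA[i]) lcp shared
  1: (2,13) 2 'aa'
  2: (13,3) 1 'a'
  3: (3,14) 1 'a'
  4: (14,12) 0 ''
  5: (12,8) 1 'b'
  6: (8,19) 2 'bd'
  7: (19,10) 1 'b'
  8: (10,7) 0 ''
  9: (7,6) 1 'c'
  10: (6,5) 2 'cc'
  11: (5,16) 1 'c'
  12: (16,21) 0 ''
  13: (21,18) 1 'd'
  14: (18,9) 2 'db'
  15: (9,4) 1 'd'
  16: (4,20) 1 'd'
  17: (20,17) 2 'dd'
  18: (17,1) 0 ''
  19: (1,11) 1 'e'
  20: (11,15) 1 'e'
  21: (15,0) 1 'e'

n(n+1)/2 = 22·23/2 = 253
Σ LCP = 0 + 2 + 1 + 1 + 0 + 1 + 2 + 1 + 0 + 1 + 2 + 1 + 0 + 1 + 2 + 1 + 1 + 2 + 0 + 1 + 1 + 1 = 22
distinct = 253 − 22 = 231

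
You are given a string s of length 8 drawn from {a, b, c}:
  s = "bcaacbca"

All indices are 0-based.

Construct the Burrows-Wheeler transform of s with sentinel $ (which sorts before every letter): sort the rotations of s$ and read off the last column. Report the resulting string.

rank  rotation   last
    0  $bcaacbca  a
    1  a$bcaacbc  c
    2  aacbca$bc  c
    3  acbca$bca  a
    4  bca$bcaac  c
    5  bcaacbca$  $
    6  ca$bcaacb  b
    7  caacbca$b  b
    8  cbca$bcaa  a

accac$bba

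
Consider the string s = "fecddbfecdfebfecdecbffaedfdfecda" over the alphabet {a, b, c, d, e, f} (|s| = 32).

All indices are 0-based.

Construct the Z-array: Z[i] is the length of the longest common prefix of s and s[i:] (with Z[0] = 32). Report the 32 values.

Z[0]=32
i=1: fresh scan; Z[1]=0
i=2: fresh scan; Z[2]=0
i=3: fresh scan; Z[3]=0
i=4: fresh scan; Z[4]=0
i=5: fresh scan; Z[5]=0
i=6: fresh scan; Z[6]=4 extend→box=[6,10)
i=7: min(r-i=3, Z[1]=0)=0; Z[7]=0
i=8: min(r-i=2, Z[2]=0)=0; Z[8]=0
i=9: min(r-i=1, Z[3]=0)=0; Z[9]=0
i=10: fresh scan; Z[10]=2 extend→box=[10,12)
i=11: min(r-i=1, Z[1]=0)=0; Z[11]=0
i=12: fresh scan; Z[12]=0
i=13: fresh scan; Z[13]=4 extend→box=[13,17)
i=14: min(r-i=3, Z[1]=0)=0; Z[14]=0
i=15: min(r-i=2, Z[2]=0)=0; Z[15]=0
i=16: min(r-i=1, Z[3]=0)=0; Z[16]=0
i=17: fresh scan; Z[17]=0
i=18: fresh scan; Z[18]=0
i=19: fresh scan; Z[19]=0
i=20: fresh scan; Z[20]=1 extend→box=[20,21)
i=21: fresh scan; Z[21]=1 extend→box=[21,22)
i=22: fresh scan; Z[22]=0
i=23: fresh scan; Z[23]=0
i=24: fresh scan; Z[24]=0
i=25: fresh scan; Z[25]=1 extend→box=[25,26)
i=26: fresh scan; Z[26]=0
i=27: fresh scan; Z[27]=4 extend→box=[27,31)
i=28: min(r-i=3, Z[1]=0)=0; Z[28]=0
i=29: min(r-i=2, Z[2]=0)=0; Z[29]=0
i=30: min(r-i=1, Z[3]=0)=0; Z[30]=0
i=31: fresh scan; Z[31]=0

[32, 0, 0, 0, 0, 0, 4, 0, 0, 0, 2, 0, 0, 4, 0, 0, 0, 0, 0, 0, 1, 1, 0, 0, 0, 1, 0, 4, 0, 0, 0, 0]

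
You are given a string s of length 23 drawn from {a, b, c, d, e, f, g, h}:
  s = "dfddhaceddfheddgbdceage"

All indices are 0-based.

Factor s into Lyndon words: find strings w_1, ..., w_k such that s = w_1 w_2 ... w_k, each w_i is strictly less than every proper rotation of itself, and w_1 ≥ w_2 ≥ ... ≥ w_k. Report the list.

["df", "ddh", "aceddfheddgbdceage"]

emit factor 1: 'df' (i=0, period=2)
emit factor 2: 'ddh' (i=2, period=3)
emit factor 3: 'aceddfheddgbdceage' (i=5, period=18)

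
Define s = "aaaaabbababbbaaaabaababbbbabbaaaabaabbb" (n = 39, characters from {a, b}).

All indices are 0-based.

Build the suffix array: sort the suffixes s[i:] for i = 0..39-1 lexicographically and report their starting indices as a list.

[0, 13, 29, 1, 14, 30, 2, 15, 31, 18, 3, 34, 16, 32, 7, 19, 26, 4, 35, 9, 21, 38, 12, 28, 17, 33, 6, 25, 8, 20, 37, 11, 27, 5, 24, 36, 10, 23, 22]

rank | idx | suffix
   0 |   0 | aaaaabbababbbaaaabaababbbbabbaaaabaabbb
   1 |  13 | aaaabaababbbbabbaaaabaabbb
   2 |  29 | aaaabaabbb
   3 |   1 | aaaabbababbbaaaabaababbbbabbaaaabaabbb
   4 |  14 | aaabaababbbbabbaaaabaabbb
   5 |  30 | aaabaabbb
   6 |   2 | aaabbababbbaaaabaababbbbabbaaaabaabbb
   7 |  15 | aabaababbbbabbaaaabaabbb
   8 |  31 | aabaabbb
   9 |  18 | aababbbbabbaaaabaabbb
  10 |   3 | aabbababbbaaaabaababbbbabbaaaabaabbb
  11 |  34 | aabbb
  12 |  16 | abaababbbbabbaaaabaabbb
  13 |  32 | abaabbb
  14 |   7 | ababbbaaaabaababbbbabbaaaabaabbb
  15 |  19 | ababbbbabbaaaabaabbb
  16 |  26 | abbaaaabaabbb
  17 |   4 | abbababbbaaaabaababbbbabbaaaabaabbb
  18 |  35 | abbb
  19 |   9 | abbbaaaabaababbbbabbaaaabaabbb
  20 |  21 | abbbbabbaaaabaabbb
  21 |  38 | b
  22 |  12 | baaaabaababbbbabbaaaabaabbb
  23 |  28 | baaaabaabbb
  24 |  17 | baababbbbabbaaaabaabbb
  25 |  33 | baabbb
  26 |   6 | bababbbaaaabaababbbbabbaaaabaabbb
  27 |  25 | babbaaaabaabbb
  28 |   8 | babbbaaaabaababbbbabbaaaabaabbb
  29 |  20 | babbbbabbaaaabaabbb
  30 |  37 | bb
  31 |  11 | bbaaaabaababbbbabbaaaabaabbb
  32 |  27 | bbaaaabaabbb
  33 |   5 | bbababbbaaaabaababbbbabbaaaabaabbb
  34 |  24 | bbabbaaaabaabbb
  35 |  36 | bbb
  36 |  10 | bbbaaaabaababbbbabbaaaabaabbb
  37 |  23 | bbbabbaaaabaabbb
  38 |  22 | bbbbabbaaaabaabbb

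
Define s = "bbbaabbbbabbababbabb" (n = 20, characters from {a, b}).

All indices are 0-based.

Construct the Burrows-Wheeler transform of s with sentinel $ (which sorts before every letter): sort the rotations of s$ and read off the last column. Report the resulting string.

rank  rotation               last
    0  $bbbaabbbbabbababbabb  b
    1  aabbbbabbababbabb$bbb  b
    2  ababbabb$bbbaabbbbabb  b
    3  abb$bbbaabbbbabbababb  b
    4  abbababbabb$bbbaabbbb  b
    5  abbabb$bbbaabbbbabbab  b
    6  abbbbabbababbabb$bbba  a
    7  b$bbbaabbbbabbababbab  b
    8  baabbbbabbababbabb$bb  b
    9  bababbabb$bbbaabbbbab  b
   10  babb$bbbaabbbbabbabab  b
   11  babbababbabb$bbbaabbb  b
   12  babbabb$bbbaabbbbabba  a
   13  bb$bbbaabbbbabbababba  a
   14  bbaabbbbabbababbabb$b  b
   15  bbababbabb$bbbaabbbba  a
   16  bbabb$bbbaabbbbabbaba  a
   17  bbabbababbabb$bbbaabb  b
   18  bbbaabbbbabbababbabb$  $
   19  bbbabbababbabb$bbbaab  b
   20  bbbbabbababbabb$bbbaa  a

bbbbbbabbbbbaabaab$ba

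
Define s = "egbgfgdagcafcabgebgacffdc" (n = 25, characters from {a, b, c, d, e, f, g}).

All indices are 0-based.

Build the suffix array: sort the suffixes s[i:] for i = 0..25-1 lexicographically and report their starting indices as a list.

rank→(start, suffix):
  0 → (13, 'abgebgacffdc')
  1 → (19, 'acffdc')
  2 → (10, 'afcabgebgacffdc')
  3 → (7, 'agcafcabgebgacffdc')
  4 → (17, 'bgacffdc')
  5 → (14, 'bgebgacffdc')
  6 → (2, 'bgfgdagcafcabgebgacffdc')
  7 → (24, 'c')
  8 → (12, 'cabgebgacffdc')
  9 → (9, 'cafcabgebgacffdc')
  10 → (20, 'cffdc')
  11 → (6, 'dagcafcabgebgacffdc')
  12 → (23, 'dc')
  13 → (16, 'ebgacffdc')
  14 → (0, 'egbgfgdagcafcabgebgacffdc')
  15 → (11, 'fcabgebgacffdc')
  16 → (22, 'fdc')
  17 → (21, 'ffdc')
  18 → (4, 'fgdagcafcabgebgacffdc')
  19 → (18, 'gacffdc')
  20 → (1, 'gbgfgdagcafcabgebgacffdc')
  21 → (8, 'gcafcabgebgacffdc')
  22 → (5, 'gdagcafcabgebgacffdc')
  23 → (15, 'gebgacffdc')
  24 → (3, 'gfgdagcafcabgebgacffdc')

[13, 19, 10, 7, 17, 14, 2, 24, 12, 9, 20, 6, 23, 16, 0, 11, 22, 21, 4, 18, 1, 8, 5, 15, 3]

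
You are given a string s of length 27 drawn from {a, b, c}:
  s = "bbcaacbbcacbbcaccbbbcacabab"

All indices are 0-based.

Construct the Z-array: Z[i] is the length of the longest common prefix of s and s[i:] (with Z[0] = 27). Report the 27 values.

Z[0]=27
i=1: i≥r, start 0; Z[1]=1 grow→box=[1,2)
i=2: i≥r, start 0; Z[2]=0
i=3: i≥r, start 0; Z[3]=0
i=4: i≥r, start 0; Z[4]=0
i=5: i≥r, start 0; Z[5]=0
i=6: i≥r, start 0; Z[6]=4 grow→box=[6,10)
i=7: min(r-i=3, Z[1]=1)=1; Z[7]=1
i=8: min(r-i=2, Z[2]=0)=0; Z[8]=0
i=9: min(r-i=1, Z[3]=0)=0; Z[9]=0
i=10: i≥r, start 0; Z[10]=0
i=11: i≥r, start 0; Z[11]=4 grow→box=[11,15)
i=12: min(r-i=3, Z[1]=1)=1; Z[12]=1
i=13: min(r-i=2, Z[2]=0)=0; Z[13]=0
i=14: min(r-i=1, Z[3]=0)=0; Z[14]=0
i=15: i≥r, start 0; Z[15]=0
i=16: i≥r, start 0; Z[16]=0
i=17: i≥r, start 0; Z[17]=2 grow→box=[17,19)
i=18: min(r-i=1, Z[1]=1)=1; Z[18]=4 grow→box=[18,22)
i=19: min(r-i=3, Z[1]=1)=1; Z[19]=1
i=20: min(r-i=2, Z[2]=0)=0; Z[20]=0
i=21: min(r-i=1, Z[3]=0)=0; Z[21]=0
i=22: i≥r, start 0; Z[22]=0
i=23: i≥r, start 0; Z[23]=0
i=24: i≥r, start 0; Z[24]=1 grow→box=[24,25)
i=25: i≥r, start 0; Z[25]=0
i=26: i≥r, start 0; Z[26]=1 grow→box=[26,27)

[27, 1, 0, 0, 0, 0, 4, 1, 0, 0, 0, 4, 1, 0, 0, 0, 0, 2, 4, 1, 0, 0, 0, 0, 1, 0, 1]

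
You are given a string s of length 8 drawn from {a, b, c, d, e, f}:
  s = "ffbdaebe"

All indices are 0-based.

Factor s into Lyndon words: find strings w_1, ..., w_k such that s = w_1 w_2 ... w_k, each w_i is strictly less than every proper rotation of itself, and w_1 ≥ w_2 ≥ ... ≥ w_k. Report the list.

emit factor 1: 'f' (i=0, period=1)
emit factor 2: 'f' (i=1, period=1)
emit factor 3: 'bd' (i=2, period=2)
emit factor 4: 'aebe' (i=4, period=4)

["f", "f", "bd", "aebe"]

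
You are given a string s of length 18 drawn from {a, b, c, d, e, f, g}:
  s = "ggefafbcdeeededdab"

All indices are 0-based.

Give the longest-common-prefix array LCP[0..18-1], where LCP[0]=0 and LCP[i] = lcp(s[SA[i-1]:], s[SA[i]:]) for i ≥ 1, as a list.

[0, 1, 0, 1, 0, 0, 1, 1, 2, 0, 2, 1, 2, 1, 0, 1, 0, 1]

sorted suffixes:
  #0 SA[0]=16  'ab'
  #1 SA[1]=4  'afbcdeeededdab'
  #2 SA[2]=17  'b'
  #3 SA[3]=6  'bcdeeededdab'
  #4 SA[4]=7  'cdeeededdab'
  #5 SA[5]=15  'dab'
  #6 SA[6]=14  'ddab'
  #7 SA[7]=12  'deddab'
  #8 SA[8]=8  'deeededdab'
  #9 SA[9]=13  'eddab'
  #10 SA[10]=11  'ededdab'
  #11 SA[11]=10  'eededdab'
  #12 SA[12]=9  'eeededdab'
  #13 SA[13]=2  'efafbcdeeededdab'
  #14 SA[14]=3  'fafbcdeeededdab'
  #15 SA[15]=5  'fbcdeeededdab'
  #16 SA[16]=1  'gefafbcdeeededdab'
  #17 SA[17]=0  'ggefafbcdeeededdab'

SA = [16, 4, 17, 6, 7, 15, 14, 12, 8, 13, 11, 10, 9, 2, 3, 5, 1, 0]
[i] adj suffixes → lcp
  [1] 16/4 → 1 ('a')
  [2] 4/17 → 0 ('')
  [3] 17/6 → 1 ('b')
  [4] 6/7 → 0 ('')
  [5] 7/15 → 0 ('')
  [6] 15/14 → 1 ('d')
  [7] 14/12 → 1 ('d')
  [8] 12/8 → 2 ('de')
  [9] 8/13 → 0 ('')
  [10] 13/11 → 2 ('ed')
  [11] 11/10 → 1 ('e')
  [12] 10/9 → 2 ('ee')
  [13] 9/2 → 1 ('e')
  [14] 2/3 → 0 ('')
  [15] 3/5 → 1 ('f')
  [16] 5/1 → 0 ('')
  [17] 1/0 → 1 ('g')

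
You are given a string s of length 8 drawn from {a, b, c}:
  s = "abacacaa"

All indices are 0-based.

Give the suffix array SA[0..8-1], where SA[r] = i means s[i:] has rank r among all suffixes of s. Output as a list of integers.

rank→(start, suffix):
  0 → (7, 'a')
  1 → (6, 'aa')
  2 → (0, 'abacacaa')
  3 → (4, 'acaa')
  4 → (2, 'acacaa')
  5 → (1, 'bacacaa')
  6 → (5, 'caa')
  7 → (3, 'cacaa')

[7, 6, 0, 4, 2, 1, 5, 3]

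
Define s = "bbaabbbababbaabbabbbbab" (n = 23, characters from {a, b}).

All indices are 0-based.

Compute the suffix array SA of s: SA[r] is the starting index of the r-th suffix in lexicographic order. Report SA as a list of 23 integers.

[12, 2, 21, 7, 9, 13, 3, 16, 22, 11, 1, 20, 6, 8, 15, 10, 0, 19, 5, 14, 18, 4, 17]

sorted suffixes:
  #0 SA[0]=12  'aabbabbbbab'
  #1 SA[1]=2  'aabbbababbaabbabbbbab'
  #2 SA[2]=21  'ab'
  #3 SA[3]=7  'ababbaabbabbbbab'
  #4 SA[4]=9  'abbaabbabbbbab'
  #5 SA[5]=13  'abbabbbbab'
  #6 SA[6]=3  'abbbababbaabbabbbbab'
  #7 SA[7]=16  'abbbbab'
  #8 SA[8]=22  'b'
  #9 SA[9]=11  'baabbabbbbab'
  #10 SA[10]=1  'baabbbababbaabbabbbbab'
  #11 SA[11]=20  'bab'
  #12 SA[12]=6  'bababbaabbabbbbab'
  #13 SA[13]=8  'babbaabbabbbbab'
  #14 SA[14]=15  'babbbbab'
  #15 SA[15]=10  'bbaabbabbbbab'
  #16 SA[16]=0  'bbaabbbababbaabbabbbbab'
  #17 SA[17]=19  'bbab'
  #18 SA[18]=5  'bbababbaabbabbbbab'
  #19 SA[19]=14  'bbabbbbab'
  #20 SA[20]=18  'bbbab'
  #21 SA[21]=4  'bbbababbaabbabbbbab'
  #22 SA[22]=17  'bbbbab'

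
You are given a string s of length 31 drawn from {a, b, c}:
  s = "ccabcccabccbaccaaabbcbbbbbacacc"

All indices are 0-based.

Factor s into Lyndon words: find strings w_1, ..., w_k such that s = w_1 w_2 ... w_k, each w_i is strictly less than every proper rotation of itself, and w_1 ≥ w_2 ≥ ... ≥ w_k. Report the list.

["c", "c", "abccc", "abccbacc", "aaabbcbbbbbacacc"]

emit factor 1: 'c' (i=0, period=1)
emit factor 2: 'c' (i=1, period=1)
emit factor 3: 'abccc' (i=2, period=5)
emit factor 4: 'abccbacc' (i=7, period=8)
emit factor 5: 'aaabbcbbbbbacacc' (i=15, period=16)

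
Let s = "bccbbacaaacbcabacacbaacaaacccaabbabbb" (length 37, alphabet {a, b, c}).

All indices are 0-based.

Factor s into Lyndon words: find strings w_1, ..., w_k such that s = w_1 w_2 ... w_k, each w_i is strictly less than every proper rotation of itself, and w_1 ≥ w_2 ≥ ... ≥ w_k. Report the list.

emit factor 1: 'bcc' (i=0, period=3)
emit factor 2: 'b' (i=3, period=1)
emit factor 3: 'b' (i=4, period=1)
emit factor 4: 'ac' (i=5, period=2)
emit factor 5: 'aaacbcabacacbaacaaacccaabbabbb' (i=7, period=30)

["bcc", "b", "b", "ac", "aaacbcabacacbaacaaacccaabbabbb"]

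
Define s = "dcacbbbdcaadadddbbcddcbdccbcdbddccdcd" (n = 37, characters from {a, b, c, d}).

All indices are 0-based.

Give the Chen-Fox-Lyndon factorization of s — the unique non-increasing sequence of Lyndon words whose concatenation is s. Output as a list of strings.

emit factor 1: 'd' (i=0, period=1)
emit factor 2: 'c' (i=1, period=1)
emit factor 3: 'acbbbdc' (i=2, period=7)
emit factor 4: 'aadadddbbcddcbdccbcdbddccdcd' (i=9, period=28)

["d", "c", "acbbbdc", "aadadddbbcddcbdccbcdbddccdcd"]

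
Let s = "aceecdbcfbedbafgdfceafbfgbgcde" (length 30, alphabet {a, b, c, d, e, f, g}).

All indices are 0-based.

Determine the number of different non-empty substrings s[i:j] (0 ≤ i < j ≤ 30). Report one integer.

436

rank | idx | suffix
   0 |   0 | aceecdbcfbedbafgdfceafbfgbgcde
   1 |  20 | afbfgbgcde
   2 |  13 | afgdfceafbfgbgcde
   3 |  12 | bafgdfceafbfgbgcde
   4 |   6 | bcfbedbafgdfceafbfgbgcde
   5 |   9 | bedbafgdfceafbfgbgcde
   6 |  22 | bfgbgcde
   7 |  25 | bgcde
   8 |   4 | cdbcfbedbafgdfceafbfgbgcde
   9 |  27 | cde
  10 |  18 | ceafbfgbgcde
  11 |   1 | ceecdbcfbedbafgdfceafbfgbgcde
  12 |   7 | cfbedbafgdfceafbfgbgcde
  13 |  11 | dbafgdfceafbfgbgcde
  14 |   5 | dbcfbedbafgdfceafbfgbgcde
  15 |  28 | de
  16 |  16 | dfceafbfgbgcde
  17 |  29 | e
  18 |  19 | eafbfgbgcde
  19 |   3 | ecdbcfbedbafgdfceafbfgbgcde
  20 |  10 | edbafgdfceafbfgbgcde
  21 |   2 | eecdbcfbedbafgdfceafbfgbgcde
  22 |   8 | fbedbafgdfceafbfgbgcde
  23 |  21 | fbfgbgcde
  24 |  17 | fceafbfgbgcde
  25 |  23 | fgbgcde
  26 |  14 | fgdfceafbfgbgcde
  27 |  24 | gbgcde
  28 |  26 | gcde
  29 |  15 | gdfceafbfgbgcde

SA = [0, 20, 13, 12, 6, 9, 22, 25, 4, 27, 18, 1, 7, 11, 5, 28, 16, 29, 19, 3, 10, 2, 8, 21, 17, 23, 14, 24, 26, 15]
i: (SA[i-1],SA[i]) lcp shared
  1: (0,20) 1 'a'
  2: (20,13) 2 'af'
  3: (13,12) 0 ''
  4: (12,6) 1 'b'
  5: (6,9) 1 'b'
  6: (9,22) 1 'b'
  7: (22,25) 1 'b'
  8: (25,4) 0 ''
  9: (4,27) 2 'cd'
  10: (27,18) 1 'c'
  11: (18,1) 2 'ce'
  12: (1,7) 1 'c'
  13: (7,11) 0 ''
  14: (11,5) 2 'db'
  15: (5,28) 1 'd'
  16: (28,16) 1 'd'
  17: (16,29) 0 ''
  18: (29,19) 1 'e'
  19: (19,3) 1 'e'
  20: (3,10) 1 'e'
  21: (10,2) 1 'e'
  22: (2,8) 0 ''
  23: (8,21) 2 'fb'
  24: (21,17) 1 'f'
  25: (17,23) 1 'f'
  26: (23,14) 2 'fg'
  27: (14,24) 0 ''
  28: (24,26) 1 'g'
  29: (26,15) 1 'g'

n(n+1)/2 = 30·31/2 = 465
Σ LCP = 0 + 1 + 2 + 0 + 1 + 1 + 1 + 1 + 0 + 2 + 1 + 2 + 1 + 0 + 2 + 1 + 1 + 0 + 1 + 1 + 1 + 1 + 0 + 2 + 1 + 1 + 2 + 0 + 1 + 1 = 29
distinct = 465 − 29 = 436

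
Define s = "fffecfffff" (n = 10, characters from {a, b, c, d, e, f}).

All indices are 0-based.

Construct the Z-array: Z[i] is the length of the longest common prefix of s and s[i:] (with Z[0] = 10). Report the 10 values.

[10, 2, 1, 0, 0, 3, 3, 3, 2, 1]

Z[0]=10
i=1: fresh scan; Z[1]=2 extend→box=[1,3)
i=2: min(r-i=1, Z[1]=2)=1; Z[2]=1
i=3: fresh scan; Z[3]=0
i=4: fresh scan; Z[4]=0
i=5: fresh scan; Z[5]=3 extend→box=[5,8)
i=6: min(r-i=2, Z[1]=2)=2; Z[6]=3 extend→box=[6,9)
i=7: min(r-i=2, Z[1]=2)=2; Z[7]=3 extend→box=[7,10)
i=8: min(r-i=2, Z[1]=2)=2; Z[8]=2
i=9: min(r-i=1, Z[2]=1)=1; Z[9]=1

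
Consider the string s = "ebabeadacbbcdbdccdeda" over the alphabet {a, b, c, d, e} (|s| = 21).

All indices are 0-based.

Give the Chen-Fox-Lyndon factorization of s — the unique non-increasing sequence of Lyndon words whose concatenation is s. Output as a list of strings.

emit factor 1: 'e' (i=0, period=1)
emit factor 2: 'b' (i=1, period=1)
emit factor 3: 'abeadacbbcdbdccded' (i=2, period=18)
emit factor 4: 'a' (i=20, period=1)

["e", "b", "abeadacbbcdbdccded", "a"]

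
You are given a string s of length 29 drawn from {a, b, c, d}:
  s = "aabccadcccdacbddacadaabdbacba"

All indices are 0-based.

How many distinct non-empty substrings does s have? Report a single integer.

rank→(start, suffix):
  0 → (28, 'a')
  1 → (0, 'aabccadcccdacbddacadaabdbacba')
  2 → (20, 'aabdbacba')
  3 → (1, 'abccadcccdacbddacadaabdbacba')
  4 → (21, 'abdbacba')
  5 → (16, 'acadaabdbacba')
  6 → (25, 'acba')
  7 → (11, 'acbddacadaabdbacba')
  8 → (18, 'adaabdbacba')
  9 → (5, 'adcccdacbddacadaabdbacba')
  10 → (27, 'ba')
  11 → (24, 'bacba')
  12 → (2, 'bccadcccdacbddacadaabdbacba')
  13 → (22, 'bdbacba')
  14 → (13, 'bddacadaabdbacba')
  15 → (17, 'cadaabdbacba')
  16 → (4, 'cadcccdacbddacadaabdbacba')
  17 → (26, 'cba')
  18 → (12, 'cbddacadaabdbacba')
  19 → (3, 'ccadcccdacbddacadaabdbacba')
  20 → (7, 'cccdacbddacadaabdbacba')
  21 → (8, 'ccdacbddacadaabdbacba')
  22 → (9, 'cdacbddacadaabdbacba')
  23 → (19, 'daabdbacba')
  24 → (15, 'dacadaabdbacba')
  25 → (10, 'dacbddacadaabdbacba')
  26 → (23, 'dbacba')
  27 → (6, 'dcccdacbddacadaabdbacba')
  28 → (14, 'ddacadaabdbacba')

SA = [28, 0, 20, 1, 21, 16, 25, 11, 18, 5, 27, 24, 2, 22, 13, 17, 4, 26, 12, 3, 7, 8, 9, 19, 15, 10, 23, 6, 14]
[i] adj suffixes → lcp
  [1] 28/0 → 1 ('a')
  [2] 0/20 → 3 ('aab')
  [3] 20/1 → 1 ('a')
  [4] 1/21 → 2 ('ab')
  [5] 21/16 → 1 ('a')
  [6] 16/25 → 2 ('ac')
  [7] 25/11 → 3 ('acb')
  [8] 11/18 → 1 ('a')
  [9] 18/5 → 2 ('ad')
  [10] 5/27 → 0 ('')
  [11] 27/24 → 2 ('ba')
  [12] 24/2 → 1 ('b')
  [13] 2/22 → 1 ('b')
  [14] 22/13 → 2 ('bd')
  [15] 13/17 → 0 ('')
  [16] 17/4 → 3 ('cad')
  [17] 4/26 → 1 ('c')
  [18] 26/12 → 2 ('cb')
  [19] 12/3 → 1 ('c')
  [20] 3/7 → 2 ('cc')
  [21] 7/8 → 2 ('cc')
  [22] 8/9 → 1 ('c')
  [23] 9/19 → 0 ('')
  [24] 19/15 → 2 ('da')
  [25] 15/10 → 3 ('dac')
  [26] 10/23 → 1 ('d')
  [27] 23/6 → 1 ('d')
  [28] 6/14 → 1 ('d')

n(n+1)/2 = 29·30/2 = 435
Σ LCP = 0 + 1 + 3 + 1 + 2 + 1 + 2 + 3 + 1 + 2 + 0 + 2 + 1 + 1 + 2 + 0 + 3 + 1 + 2 + 1 + 2 + 2 + 1 + 0 + 2 + 3 + 1 + 1 + 1 = 42
distinct = 435 − 42 = 393

393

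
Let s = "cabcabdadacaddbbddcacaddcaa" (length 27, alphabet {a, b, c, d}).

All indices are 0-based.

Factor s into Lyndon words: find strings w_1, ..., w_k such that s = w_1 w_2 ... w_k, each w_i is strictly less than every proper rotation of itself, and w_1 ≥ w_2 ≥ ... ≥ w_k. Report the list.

emit factor 1: 'c' (i=0, period=1)
emit factor 2: 'abcabdadacaddbbddcacaddc' (i=1, period=24)
emit factor 3: 'a' (i=25, period=1)
emit factor 4: 'a' (i=26, period=1)

["c", "abcabdadacaddbbddcacaddc", "a", "a"]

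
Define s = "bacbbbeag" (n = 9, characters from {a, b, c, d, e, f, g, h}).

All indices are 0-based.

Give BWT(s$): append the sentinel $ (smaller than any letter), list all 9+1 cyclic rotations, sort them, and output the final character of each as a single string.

gbe$cbbaba

rank  rotation    last
    0  $bacbbbeag  g
    1  acbbbeag$b  b
    2  ag$bacbbbe  e
    3  bacbbbeag$  $
    4  bbbeag$bac  c
    5  bbeag$bacb  b
    6  beag$bacbb  b
    7  cbbbeag$ba  a
    8  eag$bacbbb  b
    9  g$bacbbbea  a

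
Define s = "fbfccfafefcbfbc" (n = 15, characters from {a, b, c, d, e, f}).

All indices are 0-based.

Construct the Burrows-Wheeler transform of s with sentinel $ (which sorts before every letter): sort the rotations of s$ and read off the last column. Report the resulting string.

rank  rotation          last
    0  $fbfccfafefcbfbc  c
    1  afefcbfbc$fbfccf  f
    2  bc$fbfccfafefcbf  f
    3  bfbc$fbfccfafefc  c
    4  bfccfafefcbfbc$f  f
    5  c$fbfccfafefcbfb  b
    6  cbfbc$fbfccfafef  f
    7  ccfafefcbfbc$fbf  f
    8  cfafefcbfbc$fbfc  c
    9  efcbfbc$fbfccfaf  f
   10  fafefcbfbc$fbfcc  c
   11  fbc$fbfccfafefcb  b
   12  fbfccfafefcbfbc$  $
   13  fcbfbc$fbfccfafe  e
   14  fccfafefcbfbc$fb  b
   15  fefcbfbc$fbfccfa  a

cffcfbffcfcb$eba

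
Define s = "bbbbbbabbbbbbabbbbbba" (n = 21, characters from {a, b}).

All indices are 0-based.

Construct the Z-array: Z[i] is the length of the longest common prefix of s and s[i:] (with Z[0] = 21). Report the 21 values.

[21, 5, 4, 3, 2, 1, 0, 14, 5, 4, 3, 2, 1, 0, 7, 5, 4, 3, 2, 1, 0]

Z[0]=21
i=1: i≥r, start 0; Z[1]=5 grow→box=[1,6)
i=2: min(r-i=4, Z[1]=5)=4; Z[2]=4
i=3: min(r-i=3, Z[2]=4)=3; Z[3]=3
i=4: min(r-i=2, Z[3]=3)=2; Z[4]=2
i=5: min(r-i=1, Z[4]=2)=1; Z[5]=1
i=6: i≥r, start 0; Z[6]=0
i=7: i≥r, start 0; Z[7]=14 grow→box=[7,21)
i=8: min(r-i=13, Z[1]=5)=5; Z[8]=5
i=9: min(r-i=12, Z[2]=4)=4; Z[9]=4
i=10: min(r-i=11, Z[3]=3)=3; Z[10]=3
i=11: min(r-i=10, Z[4]=2)=2; Z[11]=2
i=12: min(r-i=9, Z[5]=1)=1; Z[12]=1
i=13: min(r-i=8, Z[6]=0)=0; Z[13]=0
i=14: min(r-i=7, Z[7]=14)=7; Z[14]=7
i=15: min(r-i=6, Z[8]=5)=5; Z[15]=5
i=16: min(r-i=5, Z[9]=4)=4; Z[16]=4
i=17: min(r-i=4, Z[10]=3)=3; Z[17]=3
i=18: min(r-i=3, Z[11]=2)=2; Z[18]=2
i=19: min(r-i=2, Z[12]=1)=1; Z[19]=1
i=20: min(r-i=1, Z[13]=0)=0; Z[20]=0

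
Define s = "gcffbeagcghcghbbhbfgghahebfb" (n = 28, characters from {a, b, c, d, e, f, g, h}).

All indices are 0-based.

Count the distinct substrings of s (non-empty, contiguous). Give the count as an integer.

sorted suffixes:
  #0 SA[0]=6  'agcghcghbbhbfgghahebfb'
  #1 SA[1]=22  'ahebfb'
  #2 SA[2]=27  'b'
  #3 SA[3]=14  'bbhbfgghahebfb'
  #4 SA[4]=4  'beagcghcghbbhbfgghahebfb'
  #5 SA[5]=25  'bfb'
  #6 SA[6]=17  'bfgghahebfb'
  #7 SA[7]=15  'bhbfgghahebfb'
  #8 SA[8]=1  'cffbeagcghcghbbhbfgghahebfb'
  #9 SA[9]=11  'cghbbhbfgghahebfb'
  #10 SA[10]=8  'cghcghbbhbfgghahebfb'
  #11 SA[11]=5  'eagcghcghbbhbfgghahebfb'
  #12 SA[12]=24  'ebfb'
  #13 SA[13]=26  'fb'
  #14 SA[14]=3  'fbeagcghcghbbhbfgghahebfb'
  #15 SA[15]=2  'ffbeagcghcghbbhbfgghahebfb'
  #16 SA[16]=18  'fgghahebfb'
  #17 SA[17]=0  'gcffbeagcghcghbbhbfgghahebfb'
  #18 SA[18]=7  'gcghcghbbhbfgghahebfb'
  #19 SA[19]=19  'gghahebfb'
  #20 SA[20]=20  'ghahebfb'
  #21 SA[21]=12  'ghbbhbfgghahebfb'
  #22 SA[22]=9  'ghcghbbhbfgghahebfb'
  #23 SA[23]=21  'hahebfb'
  #24 SA[24]=13  'hbbhbfgghahebfb'
  #25 SA[25]=16  'hbfgghahebfb'
  #26 SA[26]=10  'hcghbbhbfgghahebfb'
  #27 SA[27]=23  'hebfb'

SA = [6, 22, 27, 14, 4, 25, 17, 15, 1, 11, 8, 5, 24, 26, 3, 2, 18, 0, 7, 19, 20, 12, 9, 21, 13, 16, 10, 23]
rank  pair      lcp
   1  s[6:],s[22:]  1  'a'
   2  s[22:],s[27:]  0  ''
   3  s[27:],s[14:]  1  'b'
   4  s[14:],s[4:]  1  'b'
   5  s[4:],s[25:]  1  'b'
   6  s[25:],s[17:]  2  'bf'
   7  s[17:],s[15:]  1  'b'
   8  s[15:],s[1:]  0  ''
   9  s[1:],s[11:]  1  'c'
  10  s[11:],s[8:]  3  'cgh'
  11  s[8:],s[5:]  0  ''
  12  s[5:],s[24:]  1  'e'
  13  s[24:],s[26:]  0  ''
  14  s[26:],s[3:]  2  'fb'
  15  s[3:],s[2:]  1  'f'
  16  s[2:],s[18:]  1  'f'
  17  s[18:],s[0:]  0  ''
  18  s[0:],s[7:]  2  'gc'
  19  s[7:],s[19:]  1  'g'
  20  s[19:],s[20:]  1  'g'
  21  s[20:],s[12:]  2  'gh'
  22  s[12:],s[9:]  2  'gh'
  23  s[9:],s[21:]  0  ''
  24  s[21:],s[13:]  1  'h'
  25  s[13:],s[16:]  2  'hb'
  26  s[16:],s[10:]  1  'h'
  27  s[10:],s[23:]  1  'h'

n(n+1)/2 = 28·29/2 = 406
Σ LCP = 0 + 1 + 0 + 1 + 1 + 1 + 2 + 1 + 0 + 1 + 3 + 0 + 1 + 0 + 2 + 1 + 1 + 0 + 2 + 1 + 1 + 2 + 2 + 0 + 1 + 2 + 1 + 1 = 29
distinct = 406 − 29 = 377

377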